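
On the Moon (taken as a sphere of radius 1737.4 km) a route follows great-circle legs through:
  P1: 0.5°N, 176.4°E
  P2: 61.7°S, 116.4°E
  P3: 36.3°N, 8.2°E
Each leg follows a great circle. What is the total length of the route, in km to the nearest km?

6264 km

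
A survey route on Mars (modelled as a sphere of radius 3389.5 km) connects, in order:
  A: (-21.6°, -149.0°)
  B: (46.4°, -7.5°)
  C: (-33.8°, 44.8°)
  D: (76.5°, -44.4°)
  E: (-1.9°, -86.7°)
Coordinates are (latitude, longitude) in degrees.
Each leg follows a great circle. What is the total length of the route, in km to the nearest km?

25894 km

Leg A→B: central angle 2.4471 rad, distance 8294.5 km.
Leg B→C: central angle 1.6232 rad, distance 5501.9 km.
Leg C→D: central angle 2.1391 rad, distance 7250.5 km.
Leg D→E: central angle 1.4300 rad, distance 4847.0 km.
Total: 8294.5 + 5501.9 + 7250.5 + 4847.0 ≈ 25894 km.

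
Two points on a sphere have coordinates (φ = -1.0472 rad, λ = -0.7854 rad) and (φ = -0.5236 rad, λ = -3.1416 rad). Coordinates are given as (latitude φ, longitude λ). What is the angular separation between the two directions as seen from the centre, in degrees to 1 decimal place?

82.7°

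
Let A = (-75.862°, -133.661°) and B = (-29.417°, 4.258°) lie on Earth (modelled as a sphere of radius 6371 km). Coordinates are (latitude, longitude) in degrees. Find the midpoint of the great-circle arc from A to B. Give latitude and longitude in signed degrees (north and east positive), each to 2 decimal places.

-64.11°, -9.09°

The central angle between A and B is δ = 1.2468 rad.
With f = 0.5, the slerp weights are sin((1−f)δ)/sin δ = 0.6158 and sin(fδ)/sin δ = 0.6158.
Weighted sum of the unit vectors: (0.6158)·(-0.1686,-0.1767,-0.9697) + (0.6158)·(0.8687,0.0647,-0.4912) = (0.4311, -0.0690, -0.8997).
Converting back: φ = atan2(z, √(x²+y²)) = -64.11°, λ = atan2(y, x) = -9.09°.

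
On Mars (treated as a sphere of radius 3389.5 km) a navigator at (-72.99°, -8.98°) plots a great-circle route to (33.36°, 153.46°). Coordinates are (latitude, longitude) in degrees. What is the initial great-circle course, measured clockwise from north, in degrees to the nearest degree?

With φ₁ = -1.2739, φ₂ = 0.5822, Δλ = 2.8351 rad, the forward-azimuth formula gives
θ = atan2( sin Δλ cos φ₂ , cos φ₁ sin φ₂ − sin φ₁ cos φ₂ cos Δλ ) = atan2(0.2520, -0.6006) = 157.24°.
So the initial bearing is 157°.

157°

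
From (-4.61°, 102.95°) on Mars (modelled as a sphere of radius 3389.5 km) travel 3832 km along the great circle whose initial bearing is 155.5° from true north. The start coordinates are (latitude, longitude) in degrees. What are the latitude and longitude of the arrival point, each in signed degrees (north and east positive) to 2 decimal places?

Angular distance δ = d/R = 3832/3389.5 = 1.13055 rad; initial bearing θ = 2.7140 rad.
sin φ₂ = sin φ₁ cos δ + cos φ₁ sin δ cos θ = (-0.0804)(0.4262) + (0.9968)(0.9046)(-0.9100) = -0.8548, so φ₂ = -58.74°.
Δλ = atan2(sin θ sin δ cos φ₁, cos δ − sin φ₁ sin φ₂) = atan2(0.3739, 0.3575) = 46.291°.
λ₂ = 102.950° + 46.291° = 149.24°.

-58.74°, 149.24°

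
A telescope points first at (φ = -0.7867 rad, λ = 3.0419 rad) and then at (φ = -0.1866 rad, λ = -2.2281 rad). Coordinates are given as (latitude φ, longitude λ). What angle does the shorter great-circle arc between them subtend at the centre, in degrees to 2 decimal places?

Let φ₁ = -0.7867 rad, φ₂ = -0.1866 rad, and Δλ = 1.0132 rad.
Haversine: a = sin²(Δφ/2) + cos φ₁ cos φ₂ sin²(Δλ/2) = 0.0874 + (0.7062)(0.9826)(0.2354) = 0.25072.
Central angle c = 2·arcsin(√a) = 1.04887 rad.
So the angular separation is 60.10°.

60.10°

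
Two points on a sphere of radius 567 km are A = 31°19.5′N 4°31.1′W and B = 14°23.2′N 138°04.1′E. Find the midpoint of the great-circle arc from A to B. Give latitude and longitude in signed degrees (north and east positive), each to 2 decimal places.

52.27°, 77.28°

The central angle between A and B is δ = 2.1271 rad.
With f = 0.5, the slerp weights are sin((1−f)δ)/sin δ = 1.0293 and sin(fδ)/sin δ = 1.0293.
Weighted sum of the unit vectors: (1.0293)·(0.8516,-0.0673,0.5199) + (1.0293)·(-0.7206,0.6473,0.2485) = (0.1348, 0.5970, 0.7909).
Converting back: φ = atan2(z, √(x²+y²)) = 52.27°, λ = atan2(y, x) = 77.28°.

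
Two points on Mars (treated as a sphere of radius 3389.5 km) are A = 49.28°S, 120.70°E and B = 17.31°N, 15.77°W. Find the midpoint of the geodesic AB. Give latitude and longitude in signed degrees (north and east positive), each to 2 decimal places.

-34.95°, 27.23°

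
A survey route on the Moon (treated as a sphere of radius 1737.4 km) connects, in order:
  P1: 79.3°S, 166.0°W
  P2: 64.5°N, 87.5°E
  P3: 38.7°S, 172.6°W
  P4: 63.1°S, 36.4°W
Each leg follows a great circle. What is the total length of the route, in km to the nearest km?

Leg P1→P2: central angle 2.7131 rad, distance 4713.7 km.
Leg P2→P3: central angle 2.2422 rad, distance 3895.6 km.
Leg P3→P4: central angle 1.2632 rad, distance 2194.7 km.
Total: 4713.7 + 3895.6 + 2194.7 ≈ 10804 km.

10804 km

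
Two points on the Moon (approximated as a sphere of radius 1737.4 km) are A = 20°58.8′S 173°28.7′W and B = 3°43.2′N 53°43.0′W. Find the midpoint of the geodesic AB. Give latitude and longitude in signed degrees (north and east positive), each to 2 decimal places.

The central angle between A and B is δ = 2.0780 rad.
With f = 0.5, the slerp weights are sin((1−f)δ)/sin δ = 0.9860 and sin(fδ)/sin δ = 0.9860.
Weighted sum of the unit vectors: (0.9860)·(-0.9277,-0.1060,-0.3580) + (0.9860)·(0.5905,-0.8044,0.0649) = (-0.3324, -0.8977, -0.2891).
Converting back: φ = atan2(z, √(x²+y²)) = -16.80°, λ = atan2(y, x) = -110.32°.

-16.80°, -110.32°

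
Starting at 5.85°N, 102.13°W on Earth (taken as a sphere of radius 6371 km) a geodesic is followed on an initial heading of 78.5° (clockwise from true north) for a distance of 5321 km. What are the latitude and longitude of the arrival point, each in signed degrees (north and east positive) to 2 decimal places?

12.44°, -54.06°

Angular distance δ = d/R = 5321/6371 = 0.83519 rad; initial bearing θ = 1.3701 rad.
sin φ₂ = sin φ₁ cos δ + cos φ₁ sin δ cos θ = (0.1019)(0.6710) + (0.9948)(0.7414)(0.1994) = 0.2154, so φ₂ = 12.44°.
Δλ = atan2(sin θ sin δ cos φ₁, cos δ − sin φ₁ sin φ₂) = atan2(0.7228, 0.6491) = 48.074°.
λ₂ = -102.130° + 48.074° = -54.06°.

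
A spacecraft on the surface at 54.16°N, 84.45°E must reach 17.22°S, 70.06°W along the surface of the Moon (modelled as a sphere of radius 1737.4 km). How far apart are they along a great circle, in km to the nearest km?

Let φ₁ = 0.9453 rad, φ₂ = -0.3005 rad, and Δλ = -2.6967 rad.
cos c = sin φ₁ sin φ₂ + cos φ₁ cos φ₂ cos Δλ = (0.8107)(-0.2960) + (0.5855)(0.9552)(-0.9027) = -0.74483,
so c = arccos(-0.74483) = 2.41107 rad.
Distance = R·c = 1737.4 × 2.4111 ≈ 4189 km.

4189 km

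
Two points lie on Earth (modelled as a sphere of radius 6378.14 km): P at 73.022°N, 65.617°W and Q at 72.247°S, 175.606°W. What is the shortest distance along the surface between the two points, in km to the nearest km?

With latitudes φ₁ = 73.022°, φ₂ = -72.247° and longitude difference Δλ = -109.989°:
cos c = sin φ₁ sin φ₂ + cos φ₁ cos φ₂ cos Δλ = (0.9564)(-0.9524) + (0.2920)(0.3049)(-0.3418) = -0.94131,
so c = arccos(-0.94131) = 2.79728 rad.
Distance = R·c = 6378.14 × 2.7973 ≈ 17841 km.

17841 km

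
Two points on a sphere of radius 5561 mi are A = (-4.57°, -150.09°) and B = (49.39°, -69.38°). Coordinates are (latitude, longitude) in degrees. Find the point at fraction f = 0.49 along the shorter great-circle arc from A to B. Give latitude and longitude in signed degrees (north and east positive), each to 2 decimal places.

Central angle δ = 1.5265 rad. Interpolating on the sphere with fraction f = 0.49:
P = [sin((1−f)δ)·A + sin(fδ)·B] / sin δ = 0.7029·A + 0.6808·B in Cartesian coordinates,
giving P = (-0.4513, -0.7642, 0.4609), i.e. latitude 27.44°, longitude -120.56°.

27.44°, -120.56°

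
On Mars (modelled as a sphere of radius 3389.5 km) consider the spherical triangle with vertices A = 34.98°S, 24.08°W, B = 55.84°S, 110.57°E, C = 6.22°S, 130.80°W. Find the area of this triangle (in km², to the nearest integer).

20136843 km²

Side lengths (central angles): a = 1.7496, b = 1.7439, c = 1.4192 rad; semiperimeter s = 2.4563.
By l'Huilier's theorem, tan(E/4) = √[tan(s/2) tan((s−a)/2) tan((s−b)/2) tan((s−c)/2)], giving spherical excess E = 1.7528 rad.
Area = E·R² = 1.7528 × (3389.5)² ≈ 20136843 km².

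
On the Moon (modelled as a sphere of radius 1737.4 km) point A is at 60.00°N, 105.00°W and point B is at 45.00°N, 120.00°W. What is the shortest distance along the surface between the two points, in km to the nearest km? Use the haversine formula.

In radians: φ₁ = 1.0472, φ₂ = 0.7854, Δλ = -15.000° = -0.2618 rad.
Haversine: a = sin²(Δφ/2) + cos φ₁ cos φ₂ sin²(Δλ/2) = 0.0170 + (0.5000)(0.7071)(0.0170) = 0.02306.
Central angle c = 2·arcsin(√a) = 0.30489 rad.
Distance = R·c = 1737.4 × 0.3049 ≈ 530 km.

530 km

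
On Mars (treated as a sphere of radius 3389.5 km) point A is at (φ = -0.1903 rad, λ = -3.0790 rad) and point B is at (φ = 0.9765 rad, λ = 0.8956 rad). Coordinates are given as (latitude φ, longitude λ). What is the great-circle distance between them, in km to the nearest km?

7204 km

With latitudes φ₁ = -10.903°, φ₂ = 55.949° and longitude difference Δλ = -132.272°:
cos c = sin φ₁ sin φ₂ + cos φ₁ cos φ₂ cos Δλ = (-0.1892)(0.8285) + (0.9819)(0.5599)(-0.6727) = -0.52656,
so c = arccos(-0.52656) = 2.12534 rad.
Distance = R·c = 3389.5 × 2.1253 ≈ 7204 km.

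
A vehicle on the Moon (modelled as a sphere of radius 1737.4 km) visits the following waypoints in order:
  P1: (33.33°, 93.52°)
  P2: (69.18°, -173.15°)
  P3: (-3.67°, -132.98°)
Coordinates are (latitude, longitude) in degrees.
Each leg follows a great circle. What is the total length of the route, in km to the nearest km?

Leg P1→P2: central angle 1.0514 rad, distance 1826.8 km.
Leg P2→P3: central angle 1.3580 rad, distance 2359.4 km.
Total: 1826.8 + 2359.4 ≈ 4186 km.

4186 km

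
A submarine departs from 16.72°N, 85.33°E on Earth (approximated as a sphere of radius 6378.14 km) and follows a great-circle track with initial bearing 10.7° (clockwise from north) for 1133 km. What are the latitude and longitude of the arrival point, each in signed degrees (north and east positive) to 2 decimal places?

26.71°, 87.43°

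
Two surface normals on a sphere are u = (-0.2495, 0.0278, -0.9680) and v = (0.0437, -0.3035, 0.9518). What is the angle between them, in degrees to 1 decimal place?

160.2°

u·v = -0.9407; |u| = 1.0000, |v| = 1.0000.
cos θ = (u·v)/(|u||v|) = -0.9407, so θ = 160.2°.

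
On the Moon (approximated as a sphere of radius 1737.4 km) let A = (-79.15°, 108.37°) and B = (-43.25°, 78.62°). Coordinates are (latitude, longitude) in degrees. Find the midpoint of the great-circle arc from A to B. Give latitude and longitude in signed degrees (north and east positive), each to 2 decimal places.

-61.73°, 84.60°

Central angle δ = 0.6568 rad. Interpolating on the sphere with fraction f = 0.5:
P = [sin((1−f)δ)·A + sin(fδ)·B] / sin δ = 0.5282·A + 0.5282·B in Cartesian coordinates,
giving P = (0.0446, 0.4715, -0.8807), i.e. latitude -61.73°, longitude 84.60°.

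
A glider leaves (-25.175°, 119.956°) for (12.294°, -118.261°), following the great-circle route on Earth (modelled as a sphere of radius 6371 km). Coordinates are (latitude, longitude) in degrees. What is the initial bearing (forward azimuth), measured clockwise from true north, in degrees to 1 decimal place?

91.8°

Δλ = 121.783° = 2.1255 rad.
y = sin Δλ · cos φ₂ = (0.8500)(0.9771) = 0.8306
x = cos φ₁ sin φ₂ − sin φ₁ cos φ₂ cos Δλ = (0.9050)(0.2129) − (-0.4254)(0.9771)(-0.5267) = -0.0262
θ = atan2(y, x) = 91.81°, so the bearing is 91.8°.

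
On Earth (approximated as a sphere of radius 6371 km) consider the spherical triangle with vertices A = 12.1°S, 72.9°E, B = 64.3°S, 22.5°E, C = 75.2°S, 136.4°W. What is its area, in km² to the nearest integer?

Side lengths (central angles): a = 0.6953, b = 1.5860, c = 1.0937 rad; semiperimeter s = 1.6875.
By l'Huilier's theorem, tan(E/4) = √[tan(s/2) tan((s−a)/2) tan((s−b)/2) tan((s−c)/2)], giving spherical excess E = 0.3878 rad.
Area = E·R² = 0.3878 × (6371)² ≈ 15742232 km².

15742232 km²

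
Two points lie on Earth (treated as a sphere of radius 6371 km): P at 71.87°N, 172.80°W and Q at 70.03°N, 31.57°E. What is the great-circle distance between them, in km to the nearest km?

4138 km

With latitudes φ₁ = 71.870°, φ₂ = 70.030° and longitude difference Δλ = -155.630°:
Haversine: a = sin²(Δφ/2) + cos φ₁ cos φ₂ sin²(Δλ/2) = 0.0003 + (0.3112)(0.3415)(0.9554) = 0.10180.
Central angle c = 2·arcsin(√a) = 0.64947 rad.
Distance = R·c = 6371 × 0.6495 ≈ 4138 km.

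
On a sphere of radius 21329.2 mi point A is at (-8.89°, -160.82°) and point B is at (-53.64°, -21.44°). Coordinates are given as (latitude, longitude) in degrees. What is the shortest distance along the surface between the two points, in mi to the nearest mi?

40455 mi

With latitudes φ₁ = -8.890°, φ₂ = -53.640° and longitude difference Δλ = 139.380°:
cos c = sin φ₁ sin φ₂ + cos φ₁ cos φ₂ cos Δλ = (-0.1545)(-0.8053) + (0.9880)(0.5929)(-0.7590) = -0.32015,
so c = arccos(-0.32015) = 1.89668 rad.
Distance = R·c = 21329.2 × 1.8967 ≈ 40455 mi.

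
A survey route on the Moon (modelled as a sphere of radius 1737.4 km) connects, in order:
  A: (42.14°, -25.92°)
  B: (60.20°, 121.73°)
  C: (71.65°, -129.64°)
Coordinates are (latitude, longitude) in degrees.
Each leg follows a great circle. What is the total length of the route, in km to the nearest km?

3445 km

Leg A→B: central angle 1.2965 rad, distance 2252.5 km.
Leg B→C: central angle 0.6862 rad, distance 1192.2 km.
Total: 2252.5 + 1192.2 ≈ 3445 km.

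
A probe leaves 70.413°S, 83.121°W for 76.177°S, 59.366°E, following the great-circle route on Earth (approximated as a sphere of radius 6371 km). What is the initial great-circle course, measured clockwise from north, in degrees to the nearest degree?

164°

With φ₁ = -1.2289, φ₂ = -1.3295, Δλ = 2.4869 rad, the forward-azimuth formula gives
θ = atan2( sin Δλ cos φ₂ , cos φ₁ sin φ₂ − sin φ₁ cos φ₂ cos Δλ ) = atan2(0.1455, -0.5041) = 163.90°.
So the initial bearing is 164°.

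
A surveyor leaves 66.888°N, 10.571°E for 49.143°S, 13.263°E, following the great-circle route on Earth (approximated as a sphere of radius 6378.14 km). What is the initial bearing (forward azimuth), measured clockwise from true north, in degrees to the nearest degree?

Δλ = 2.692° = 0.0470 rad.
y = sin Δλ · cos φ₂ = (0.0470)(0.6542) = 0.0307
x = cos φ₁ sin φ₂ − sin φ₁ cos φ₂ cos Δλ = (0.3925)(-0.7563) − (0.9197)(0.6542)(0.9989) = -0.8979
θ = atan2(y, x) = 178.04°, so the bearing is 178°.

178°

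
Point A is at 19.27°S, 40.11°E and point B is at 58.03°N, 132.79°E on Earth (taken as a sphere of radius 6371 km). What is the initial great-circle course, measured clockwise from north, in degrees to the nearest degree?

34°

With φ₁ = -0.3363, φ₂ = 1.0128, Δλ = 1.6176 rad, the forward-azimuth formula gives
θ = atan2( sin Δλ cos φ₂ , cos φ₁ sin φ₂ − sin φ₁ cos φ₂ cos Δλ ) = atan2(0.5289, 0.7926) = 33.71°.
So the initial bearing is 34°.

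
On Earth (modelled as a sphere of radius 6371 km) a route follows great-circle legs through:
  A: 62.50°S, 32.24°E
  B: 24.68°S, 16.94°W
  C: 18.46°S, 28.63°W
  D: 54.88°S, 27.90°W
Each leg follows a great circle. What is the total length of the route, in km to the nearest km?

Leg A→B: central angle 0.8702 rad, distance 5544.3 km.
Leg B→C: central angle 0.2184 rad, distance 1391.7 km.
Leg C→D: central angle 0.6357 rad, distance 4050.2 km.
Total: 5544.3 + 1391.7 + 4050.2 ≈ 10986 km.

10986 km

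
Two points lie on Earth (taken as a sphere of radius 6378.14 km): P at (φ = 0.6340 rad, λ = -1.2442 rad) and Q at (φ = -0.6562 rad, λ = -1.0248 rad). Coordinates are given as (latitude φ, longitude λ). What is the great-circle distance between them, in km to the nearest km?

8330 km

In radians: φ₁ = 0.6340, φ₂ = -0.6562, Δλ = 12.571° = 0.2194 rad.
cos c = sin φ₁ sin φ₂ + cos φ₁ cos φ₂ cos Δλ = (0.5924)(-0.6101) + (0.8057)(0.7923)(0.9760) = 0.26163,
so c = arccos(0.26163) = 1.30609 rad.
Distance = R·c = 6378.14 × 1.3061 ≈ 8330 km.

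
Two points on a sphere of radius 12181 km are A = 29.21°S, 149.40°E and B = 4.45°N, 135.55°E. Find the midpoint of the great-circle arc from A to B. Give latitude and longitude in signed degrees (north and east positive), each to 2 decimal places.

-12.47°, 142.01°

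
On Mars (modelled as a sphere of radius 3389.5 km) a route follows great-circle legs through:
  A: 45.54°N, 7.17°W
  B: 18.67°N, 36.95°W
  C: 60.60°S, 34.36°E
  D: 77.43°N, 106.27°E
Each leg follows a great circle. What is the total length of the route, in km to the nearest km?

16488 km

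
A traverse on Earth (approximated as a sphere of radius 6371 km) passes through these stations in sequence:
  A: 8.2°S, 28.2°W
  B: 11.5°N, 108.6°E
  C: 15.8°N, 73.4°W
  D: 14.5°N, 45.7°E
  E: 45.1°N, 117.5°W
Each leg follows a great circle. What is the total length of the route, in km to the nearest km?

57943 km

Leg A→B: central angle 2.3972 rad, distance 15272.3 km.
Leg B→C: central angle 2.6639 rad, distance 16971.5 km.
Leg C→D: central angle 1.9659 rad, distance 12524.6 km.
Leg D→E: central angle 2.0679 rad, distance 13174.5 km.
Total: 15272.3 + 16971.5 + 12524.6 + 13174.5 ≈ 57943 km.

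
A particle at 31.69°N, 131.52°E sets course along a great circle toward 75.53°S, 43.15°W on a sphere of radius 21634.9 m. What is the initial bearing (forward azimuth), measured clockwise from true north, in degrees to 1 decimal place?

181.9°

Δλ = -174.670° = -3.0486 rad.
y = sin Δλ · cos φ₂ = (-0.0929)(0.2499) = -0.0232
x = cos φ₁ sin φ₂ − sin φ₁ cos φ₂ cos Δλ = (0.8509)(-0.9683) − (0.5253)(0.2499)(-0.9957) = -0.6932
θ = atan2(y, x) = -178.08°; adding 360° gives 181.9°.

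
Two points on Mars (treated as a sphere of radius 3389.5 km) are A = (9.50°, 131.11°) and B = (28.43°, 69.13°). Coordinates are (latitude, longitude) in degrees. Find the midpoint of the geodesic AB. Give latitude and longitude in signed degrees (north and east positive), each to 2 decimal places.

Central angle δ = 1.0632 rad. Interpolating on the sphere with fraction f = 0.5:
P = [sin((1−f)δ)·A + sin(fδ)·B] / sin δ = 0.5801·A + 0.5801·B in Cartesian coordinates,
giving P = (-0.1944, 0.9077, 0.3719), i.e. latitude 21.83°, longitude 102.09°.

21.83°, 102.09°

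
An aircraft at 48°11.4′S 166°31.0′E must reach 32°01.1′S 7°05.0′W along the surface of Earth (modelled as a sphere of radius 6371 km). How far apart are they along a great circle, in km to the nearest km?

With latitudes φ₁ = -48.190°, φ₂ = -32.018° and longitude difference Δλ = -173.600°:
Haversine: a = sin²(Δφ/2) + cos φ₁ cos φ₂ sin²(Δλ/2) = 0.0198 + (0.6667)(0.8479)(0.9969) = 0.58327.
Central angle c = 2·arcsin(√a) = 1.73812 rad.
Distance = R·c = 6371 × 1.7381 ≈ 11074 km.

11074 km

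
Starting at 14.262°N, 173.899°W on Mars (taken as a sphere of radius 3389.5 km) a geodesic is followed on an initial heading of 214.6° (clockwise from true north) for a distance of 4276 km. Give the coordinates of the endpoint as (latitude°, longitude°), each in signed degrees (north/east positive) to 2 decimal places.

-43.23°, 138.17°

Angular distance δ = d/R = 4276/3389.5 = 1.26154 rad; initial bearing θ = 3.7455 rad.
sin φ₂ = sin φ₁ cos δ + cos φ₁ sin δ cos θ = (0.2464)(0.3043) + (0.9692)(0.9526)(-0.8231) = -0.6849, so φ₂ = -43.23°.
Δλ = atan2(sin θ sin δ cos φ₁, cos δ − sin φ₁ sin φ₂) = atan2(-0.5242, 0.4731) = -47.936°.
λ₂ = -173.899° − 47.936° = -221.83° → 138.17° after wrapping to (−180°, 180°].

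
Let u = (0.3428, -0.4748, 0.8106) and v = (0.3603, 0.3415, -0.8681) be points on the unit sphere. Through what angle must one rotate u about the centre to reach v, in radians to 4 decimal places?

u·v = -0.7423; |u| = 1.0000, |v| = 1.0000.
cos θ = (u·v)/(|u||v|) = -0.7423, so θ = 2.4073 rad.

2.4073 rad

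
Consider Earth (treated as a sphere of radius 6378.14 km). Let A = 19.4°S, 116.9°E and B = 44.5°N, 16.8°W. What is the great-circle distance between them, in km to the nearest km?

Let φ₁ = -0.3386 rad, φ₂ = 0.7767 rad, and Δλ = -2.3335 rad.
cos c = sin φ₁ sin φ₂ + cos φ₁ cos φ₂ cos Δλ = (-0.3322)(0.7009) + (0.9432)(0.7133)(-0.6909) = -0.69761,
so c = arccos(-0.69761) = 2.34285 rad.
Distance = R·c = 6378.14 × 2.3429 ≈ 14943 km.

14943 km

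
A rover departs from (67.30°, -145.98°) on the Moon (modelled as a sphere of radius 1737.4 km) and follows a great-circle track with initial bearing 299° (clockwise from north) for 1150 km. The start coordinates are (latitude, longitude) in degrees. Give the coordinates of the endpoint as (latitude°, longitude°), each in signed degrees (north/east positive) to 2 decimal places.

57.43°, 127.16°

Angular distance δ = d/R = 1150/1737.4 = 0.66191 rad; initial bearing θ = 5.2185 rad.
sin φ₂ = sin φ₁ cos δ + cos φ₁ sin δ cos θ = (0.9225)(0.7888) + (0.3859)(0.6146)(0.4848) = 0.8427, so φ₂ = 57.43°.
Δλ = atan2(sin θ sin δ cos φ₁, cos δ − sin φ₁ sin φ₂) = atan2(-0.2074, 0.0114) = -86.857°.
λ₂ = -145.980° − 86.857° = -232.84° → 127.16° after wrapping to (−180°, 180°].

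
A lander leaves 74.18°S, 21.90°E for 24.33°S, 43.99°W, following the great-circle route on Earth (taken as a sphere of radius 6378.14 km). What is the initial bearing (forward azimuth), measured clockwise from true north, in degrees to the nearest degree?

286°

Δλ = -65.890° = -1.1500 rad.
y = sin Δλ · cos φ₂ = (-0.9128)(0.9112) = -0.8317
x = cos φ₁ sin φ₂ − sin φ₁ cos φ₂ cos Δλ = (0.2726)(-0.4120) − (-0.9621)(0.9112)(0.4085) = 0.2458
θ = atan2(y, x) = -73.54°; adding 360° gives 286°.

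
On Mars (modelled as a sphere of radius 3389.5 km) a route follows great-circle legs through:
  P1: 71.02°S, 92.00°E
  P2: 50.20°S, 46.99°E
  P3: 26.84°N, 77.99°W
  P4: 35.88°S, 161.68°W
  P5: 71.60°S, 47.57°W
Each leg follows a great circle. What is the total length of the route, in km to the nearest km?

19246 km

Leg P1→P2: central angle 0.5080 rad, distance 1722.0 km.
Leg P2→P3: central angle 2.3108 rad, distance 7832.6 km.
Leg P3→P4: central angle 1.7570 rad, distance 5955.5 km.
Leg P4→P5: central angle 1.1022 rad, distance 3735.8 km.
Total: 1722.0 + 7832.6 + 5955.5 + 3735.8 ≈ 19246 km.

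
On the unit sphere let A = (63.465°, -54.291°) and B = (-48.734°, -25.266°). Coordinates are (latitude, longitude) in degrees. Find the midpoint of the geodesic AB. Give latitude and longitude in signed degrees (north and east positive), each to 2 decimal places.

7.60°, -36.93°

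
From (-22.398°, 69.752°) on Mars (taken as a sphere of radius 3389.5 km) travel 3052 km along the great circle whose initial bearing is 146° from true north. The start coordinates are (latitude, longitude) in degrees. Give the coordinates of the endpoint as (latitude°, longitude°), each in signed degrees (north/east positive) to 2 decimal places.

Angular distance δ = d/R = 3052/3389.5 = 0.90043 rad; initial bearing θ = 2.5482 rad.
sin φ₂ = sin φ₁ cos δ + cos φ₁ sin δ cos θ = (-0.3810)(0.6213) + (0.9246)(0.7836)(-0.8290) = -0.8373, so φ₂ = -56.86°.
Δλ = atan2(sin θ sin δ cos φ₁, cos δ − sin φ₁ sin φ₂) = atan2(0.4051, 0.3022) = 53.278°.
λ₂ = 69.752° + 53.278° = 123.03°.

-56.86°, 123.03°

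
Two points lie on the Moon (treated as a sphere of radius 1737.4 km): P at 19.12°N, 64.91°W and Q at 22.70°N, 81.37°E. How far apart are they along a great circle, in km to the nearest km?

3844 km

In radians: φ₁ = 0.3337, φ₂ = 0.3962, Δλ = 146.280° = 2.5531 rad.
cos c = sin φ₁ sin φ₂ + cos φ₁ cos φ₂ cos Δλ = (0.3275)(0.3859) + (0.9448)(0.9225)(-0.8318) = -0.59860,
so c = arccos(-0.59860) = 2.21255 rad.
Distance = R·c = 1737.4 × 2.2125 ≈ 3844 km.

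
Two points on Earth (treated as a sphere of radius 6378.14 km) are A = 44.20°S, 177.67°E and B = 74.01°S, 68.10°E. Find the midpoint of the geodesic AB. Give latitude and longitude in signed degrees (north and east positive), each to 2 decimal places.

The central angle between A and B is δ = 0.9222 rad.
With f = 0.5, the slerp weights are sin((1−f)δ)/sin δ = 0.5583 and sin(fδ)/sin δ = 0.5583.
Weighted sum of the unit vectors: (0.5583)·(-0.7163,0.0291,-0.6972) + (0.5583)·(0.1027,0.2556,-0.9613) = (-0.3426, 0.1590, -0.9259).
Converting back: φ = atan2(z, √(x²+y²)) = -67.81°, λ = atan2(y, x) = 155.11°.

-67.81°, 155.11°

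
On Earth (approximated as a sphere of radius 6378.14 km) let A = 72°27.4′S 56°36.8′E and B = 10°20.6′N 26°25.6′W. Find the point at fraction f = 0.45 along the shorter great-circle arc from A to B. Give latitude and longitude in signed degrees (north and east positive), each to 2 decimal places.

-40.58°, -7.72°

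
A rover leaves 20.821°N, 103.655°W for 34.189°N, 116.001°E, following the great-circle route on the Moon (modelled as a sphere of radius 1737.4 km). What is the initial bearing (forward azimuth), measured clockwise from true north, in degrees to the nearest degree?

With φ₁ = 0.3634, φ₂ = 0.5967, Δλ = -2.4495 rad, the forward-azimuth formula gives
θ = atan2( sin Δλ cos φ₂ , cos φ₁ sin φ₂ − sin φ₁ cos φ₂ cos Δλ ) = atan2(-0.5279, 0.7516) = -35.08°.
Adding 360° brings this into [0°, 360°): 325°.

325°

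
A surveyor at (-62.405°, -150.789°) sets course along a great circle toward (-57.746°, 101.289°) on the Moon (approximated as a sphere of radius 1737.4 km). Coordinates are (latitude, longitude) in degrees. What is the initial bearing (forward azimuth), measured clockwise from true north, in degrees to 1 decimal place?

223.4°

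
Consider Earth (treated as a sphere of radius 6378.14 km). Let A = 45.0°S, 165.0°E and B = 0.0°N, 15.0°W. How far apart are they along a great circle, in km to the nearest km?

With latitudes φ₁ = -45.000°, φ₂ = 0.000° and longitude difference Δλ = -180.000°:
Haversine: a = sin²(Δφ/2) + cos φ₁ cos φ₂ sin²(Δλ/2) = 0.1464 + (0.7071)(1.0000)(1.0000) = 0.85355.
Central angle c = 2·arcsin(√a) = 2.35619 rad.
Distance = R·c = 6378.14 × 2.3562 ≈ 15028 km.

15028 km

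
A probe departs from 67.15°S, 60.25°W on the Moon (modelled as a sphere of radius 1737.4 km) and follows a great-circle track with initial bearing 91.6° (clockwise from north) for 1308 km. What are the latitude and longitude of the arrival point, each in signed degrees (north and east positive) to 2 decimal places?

-42.84°, 8.50°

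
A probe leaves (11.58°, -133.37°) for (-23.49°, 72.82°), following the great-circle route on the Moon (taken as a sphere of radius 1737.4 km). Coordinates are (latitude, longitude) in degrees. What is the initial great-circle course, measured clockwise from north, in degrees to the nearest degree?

241°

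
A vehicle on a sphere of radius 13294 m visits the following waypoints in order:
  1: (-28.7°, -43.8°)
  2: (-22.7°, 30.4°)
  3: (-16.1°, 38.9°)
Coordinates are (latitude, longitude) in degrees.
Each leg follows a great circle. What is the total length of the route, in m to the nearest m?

Leg 1→2: central angle 1.1531 rad, distance 15329.4 m.
Leg 2→3: central angle 0.1812 rad, distance 2408.2 m.
Total: 15329.4 + 2408.2 ≈ 17738 m.

17738 m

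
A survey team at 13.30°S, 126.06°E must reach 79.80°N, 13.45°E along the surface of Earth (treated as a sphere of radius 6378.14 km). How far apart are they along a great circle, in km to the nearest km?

In radians: φ₁ = -0.2321, φ₂ = 1.3928, Δλ = -112.610° = -1.9654 rad.
cos c = sin φ₁ sin φ₂ + cos φ₁ cos φ₂ cos Δλ = (-0.2300)(0.9842) + (0.9732)(0.1771)(-0.3845) = -0.29267,
so c = arccos(-0.29267) = 1.86781 rad.
Distance = R·c = 6378.14 × 1.8678 ≈ 11913 km.

11913 km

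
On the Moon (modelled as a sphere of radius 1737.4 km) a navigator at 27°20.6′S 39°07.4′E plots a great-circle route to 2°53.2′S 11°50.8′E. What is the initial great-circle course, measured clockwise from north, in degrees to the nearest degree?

308°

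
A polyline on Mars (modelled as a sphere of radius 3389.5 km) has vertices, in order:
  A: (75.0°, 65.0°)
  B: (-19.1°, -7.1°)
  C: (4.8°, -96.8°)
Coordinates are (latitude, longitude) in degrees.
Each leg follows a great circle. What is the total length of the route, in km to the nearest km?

11549 km

Leg A→B: central angle 1.8141 rad, distance 6148.8 km.
Leg B→C: central angle 1.5932 rad, distance 5400.3 km.
Total: 6148.8 + 5400.3 ≈ 11549 km.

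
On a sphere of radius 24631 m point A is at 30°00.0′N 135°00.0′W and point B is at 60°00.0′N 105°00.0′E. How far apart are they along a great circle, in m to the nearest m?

In radians: φ₁ = 0.5236, φ₂ = 1.0472, Δλ = -120.000° = -2.0944 rad.
cos c = sin φ₁ sin φ₂ + cos φ₁ cos φ₂ cos Δλ = (0.5000)(0.8660) + (0.8660)(0.5000)(-0.5000) = 0.21651,
so c = arccos(0.21651) = 1.35256 rad.
Distance = R·c = 24631 × 1.3526 ≈ 33315 m.

33315 m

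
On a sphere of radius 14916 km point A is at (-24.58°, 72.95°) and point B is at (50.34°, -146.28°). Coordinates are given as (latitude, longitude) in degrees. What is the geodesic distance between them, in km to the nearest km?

With latitudes φ₁ = -24.580°, φ₂ = 50.340° and longitude difference Δλ = 140.770°:
Haversine: a = sin²(Δφ/2) + cos φ₁ cos φ₂ sin²(Δλ/2) = 0.3699 + (0.9094)(0.6382)(0.8873) = 0.88490.
Central angle c = 2·arcsin(√a) = 2.44934 rad.
Distance = R·c = 14916 × 2.4493 ≈ 36534 km.

36534 km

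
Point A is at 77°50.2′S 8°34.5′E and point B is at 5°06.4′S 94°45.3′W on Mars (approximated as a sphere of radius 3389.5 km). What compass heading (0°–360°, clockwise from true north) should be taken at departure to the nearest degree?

Δλ = -103.330° = -1.8034 rad.
y = sin Δλ · cos φ₂ = (-0.9731)(0.9960) = -0.9692
x = cos φ₁ sin φ₂ − sin φ₁ cos φ₂ cos Δλ = (0.2107)(-0.0890) − (-0.9776)(0.9960)(-0.2306) = -0.2432
θ = atan2(y, x) = -104.09°; adding 360° gives 256°.

256°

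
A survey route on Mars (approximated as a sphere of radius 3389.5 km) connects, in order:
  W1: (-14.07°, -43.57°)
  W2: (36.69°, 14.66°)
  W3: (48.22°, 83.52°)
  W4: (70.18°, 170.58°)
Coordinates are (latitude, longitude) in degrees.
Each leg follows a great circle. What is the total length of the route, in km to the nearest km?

Leg W1→W2: central angle 1.3033 rad, distance 4417.7 km.
Leg W2→W3: central angle 0.8786 rad, distance 2978.0 km.
Leg W3→W4: central angle 0.7769 rad, distance 2633.2 km.
Total: 4417.7 + 2978.0 + 2633.2 ≈ 10029 km.

10029 km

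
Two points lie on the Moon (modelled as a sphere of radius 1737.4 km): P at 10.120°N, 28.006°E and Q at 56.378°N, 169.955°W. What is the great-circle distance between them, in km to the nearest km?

Let φ₁ = 0.1766 rad, φ₂ = 0.9840 rad, and Δλ = 2.8281 rad.
cos c = sin φ₁ sin φ₂ + cos φ₁ cos φ₂ cos Δλ = (0.1757)(0.8327) + (0.9844)(0.5537)(-0.9513) = -0.37222,
so c = arccos(-0.37222) = 1.95219 rad.
Distance = R·c = 1737.4 × 1.9522 ≈ 3392 km.

3392 km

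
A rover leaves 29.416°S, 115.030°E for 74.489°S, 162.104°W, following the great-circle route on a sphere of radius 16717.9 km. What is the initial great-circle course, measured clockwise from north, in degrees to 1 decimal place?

162.1°

Δλ = 82.866° = 1.4463 rad.
y = sin Δλ · cos φ₂ = (0.9923)(0.2674) = 0.2654
x = cos φ₁ sin φ₂ − sin φ₁ cos φ₂ cos Δλ = (0.8711)(-0.9636) − (-0.4911)(0.2674)(0.1242) = -0.8230
θ = atan2(y, x) = 162.13°, so the bearing is 162.1°.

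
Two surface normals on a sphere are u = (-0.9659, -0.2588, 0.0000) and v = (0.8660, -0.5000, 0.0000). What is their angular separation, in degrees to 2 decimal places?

u·v = -0.7071; |u| = 1.0000, |v| = 1.0000.
cos θ = (u·v)/(|u||v|) = -0.7071, so θ = 135.00°.

135.00°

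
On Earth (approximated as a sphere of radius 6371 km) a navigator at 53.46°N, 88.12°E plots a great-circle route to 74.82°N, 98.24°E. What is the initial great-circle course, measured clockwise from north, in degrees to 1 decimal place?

7.1°

Δλ = 10.120° = 0.1766 rad.
y = sin Δλ · cos φ₂ = (0.1757)(0.2619) = 0.0460
x = cos φ₁ sin φ₂ − sin φ₁ cos φ₂ cos Δλ = (0.5954)(0.9651) − (0.8034)(0.2619)(0.9844) = 0.3675
θ = atan2(y, x) = 7.14°, so the bearing is 7.1°.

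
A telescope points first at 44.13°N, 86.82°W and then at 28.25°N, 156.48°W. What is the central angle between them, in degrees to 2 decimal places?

Let φ₁ = 0.7702 rad, φ₂ = 0.4931 rad, and Δλ = -1.2158 rad.
cos c = sin φ₁ sin φ₂ + cos φ₁ cos φ₂ cos Δλ = (0.6963)(0.4733) + (0.7178)(0.8809)(0.3476) = 0.54934,
so c = arccos(0.54934) = 0.98922 rad.
So the angular separation is 56.68°.

56.68°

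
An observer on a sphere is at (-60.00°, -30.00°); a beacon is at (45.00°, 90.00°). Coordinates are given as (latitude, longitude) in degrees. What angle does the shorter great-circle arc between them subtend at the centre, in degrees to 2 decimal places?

In radians: φ₁ = -1.0472, φ₂ = 0.7854, Δλ = 120.000° = 2.0944 rad.
Haversine: a = sin²(Δφ/2) + cos φ₁ cos φ₂ sin²(Δλ/2) = 0.6294 + (0.5000)(0.7071)(0.7500) = 0.89457.
Central angle c = 2·arcsin(√a) = 2.48022 rad.
So the angular separation is 142.11°.

142.11°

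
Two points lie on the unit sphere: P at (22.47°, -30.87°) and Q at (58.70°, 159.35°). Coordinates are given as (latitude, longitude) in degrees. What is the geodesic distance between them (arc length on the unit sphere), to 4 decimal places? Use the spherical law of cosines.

1.7172

In radians: φ₁ = 0.3922, φ₂ = 1.0245, Δλ = -169.780° = -2.9632 rad.
cos c = sin φ₁ sin φ₂ + cos φ₁ cos φ₂ cos Δλ = (0.3822)(0.8545) + (0.9241)(0.5195)(-0.9841) = -0.14589,
so c = arccos(-0.14589) = 1.71721 rad.
On the unit sphere the arc length equals the central angle: 1.7172.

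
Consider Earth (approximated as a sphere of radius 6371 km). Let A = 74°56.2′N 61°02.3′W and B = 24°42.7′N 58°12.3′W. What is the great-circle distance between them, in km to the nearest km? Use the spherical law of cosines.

With latitudes φ₁ = 74.937°, φ₂ = 24.712° and longitude difference Δλ = 2.833°:
cos c = sin φ₁ sin φ₂ + cos φ₁ cos φ₂ cos Δλ = (0.9656)(0.4181) + (0.2599)(0.9084)(0.9988) = 0.63949,
so c = arccos(0.63949) = 0.87697 rad.
Distance = R·c = 6371 × 0.8770 ≈ 5587 km.

5587 km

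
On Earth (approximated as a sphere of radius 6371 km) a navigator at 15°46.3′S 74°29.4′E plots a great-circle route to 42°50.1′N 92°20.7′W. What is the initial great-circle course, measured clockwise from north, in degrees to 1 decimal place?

Δλ = -166.835° = -2.9118 rad.
y = sin Δλ · cos φ₂ = (-0.2278)(0.7333) = -0.1670
x = cos φ₁ sin φ₂ − sin φ₁ cos φ₂ cos Δλ = (0.9624)(0.6799) − (-0.2718)(0.7333)(-0.9737) = 0.4602
θ = atan2(y, x) = -19.95°; adding 360° gives 340.1°.

340.1°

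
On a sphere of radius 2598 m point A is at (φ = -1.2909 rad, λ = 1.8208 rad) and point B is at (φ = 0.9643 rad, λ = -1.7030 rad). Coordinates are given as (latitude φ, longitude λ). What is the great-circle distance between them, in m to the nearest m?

7226 m

In radians: φ₁ = -1.2909, φ₂ = 0.9643, Δλ = 158.101° = 2.7594 rad.
cos c = sin φ₁ sin φ₂ + cos φ₁ cos φ₂ cos Δλ = (-0.9611)(0.8217) + (0.2763)(0.5700)(-0.9278) = -0.93578,
so c = arccos(-0.93578) = 2.78125 rad.
Distance = R·c = 2598 × 2.7813 ≈ 7226 m.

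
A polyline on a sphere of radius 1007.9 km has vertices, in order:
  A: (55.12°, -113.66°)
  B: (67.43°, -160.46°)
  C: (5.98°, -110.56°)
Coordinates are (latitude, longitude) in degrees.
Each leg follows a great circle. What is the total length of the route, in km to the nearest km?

1668 km

Leg A→B: central angle 0.4329 rad, distance 436.3 km.
Leg B→C: central angle 1.2217 rad, distance 1231.3 km.
Total: 436.3 + 1231.3 ≈ 1668 km.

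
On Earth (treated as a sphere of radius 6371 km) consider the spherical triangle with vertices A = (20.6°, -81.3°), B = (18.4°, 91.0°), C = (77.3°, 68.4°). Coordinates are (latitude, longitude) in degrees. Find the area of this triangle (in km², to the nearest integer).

4982235 km²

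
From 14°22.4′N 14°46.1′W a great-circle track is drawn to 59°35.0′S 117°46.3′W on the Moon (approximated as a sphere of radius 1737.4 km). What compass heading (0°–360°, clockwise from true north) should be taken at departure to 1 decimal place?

211.4°

With φ₁ = 0.2509, φ₂ = -1.0399, Δλ = -1.7977 rad, the forward-azimuth formula gives
θ = atan2( sin Δλ cos φ₂ , cos φ₁ sin φ₂ − sin φ₁ cos φ₂ cos Δλ ) = atan2(-0.4933, -0.8071) = -148.57°.
Adding 360° brings this into [0°, 360°): 211.4°.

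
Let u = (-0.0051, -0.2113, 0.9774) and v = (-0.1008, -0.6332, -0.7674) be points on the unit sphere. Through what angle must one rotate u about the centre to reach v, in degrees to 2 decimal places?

128.01°

u·v = -0.6157; |u| = 1.0000, |v| = 1.0000.
cos θ = (u·v)/(|u||v|) = -0.6158, so θ = 128.01°.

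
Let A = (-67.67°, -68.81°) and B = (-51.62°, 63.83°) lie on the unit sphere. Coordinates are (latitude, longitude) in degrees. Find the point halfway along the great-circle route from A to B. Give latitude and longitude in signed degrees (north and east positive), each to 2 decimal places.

The central angle between A and B is δ = 0.9700 rad.
With f = 0.5, the slerp weights are sin((1−f)δ)/sin δ = 0.5652 and sin(fδ)/sin δ = 0.5652.
Weighted sum of the unit vectors: (0.5652)·(0.1373,-0.3543,-0.9250) + (0.5652)·(0.2738,0.5572,-0.7839) = (0.2324, 0.1147, -0.9658).
Converting back: φ = atan2(z, √(x²+y²)) = -74.98°, λ = atan2(y, x) = 26.27°.

-74.98°, 26.27°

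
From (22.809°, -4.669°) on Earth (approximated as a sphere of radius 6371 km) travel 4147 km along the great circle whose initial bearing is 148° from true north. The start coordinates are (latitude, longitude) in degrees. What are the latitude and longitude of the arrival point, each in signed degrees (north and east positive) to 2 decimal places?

Angular distance δ = d/R = 4147/6371 = 0.65092 rad; initial bearing θ = 2.5831 rad.
sin φ₂ = sin φ₁ cos δ + cos φ₁ sin δ cos θ = (0.3877)(0.7955) + (0.9218)(0.6059)(-0.8480) = -0.1653, so φ₂ = -9.51°.
Δλ = atan2(sin θ sin δ cos φ₁, cos δ − sin φ₁ sin φ₂) = atan2(0.2960, 0.8596) = 19.000°.
λ₂ = -4.669° + 19.000° = 14.33°.

-9.51°, 14.33°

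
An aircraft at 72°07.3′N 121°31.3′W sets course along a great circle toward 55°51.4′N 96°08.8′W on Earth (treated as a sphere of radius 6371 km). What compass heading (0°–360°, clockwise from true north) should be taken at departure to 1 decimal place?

133.5°

Δλ = 25.375° = 0.4429 rad.
y = sin Δλ · cos φ₂ = (0.4285)(0.5613) = 0.2405
x = cos φ₁ sin φ₂ − sin φ₁ cos φ₂ cos Δλ = (0.3070)(0.8276) − (0.9517)(0.5613)(0.9035) = -0.2285
θ = atan2(y, x) = 133.54°, so the bearing is 133.5°.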